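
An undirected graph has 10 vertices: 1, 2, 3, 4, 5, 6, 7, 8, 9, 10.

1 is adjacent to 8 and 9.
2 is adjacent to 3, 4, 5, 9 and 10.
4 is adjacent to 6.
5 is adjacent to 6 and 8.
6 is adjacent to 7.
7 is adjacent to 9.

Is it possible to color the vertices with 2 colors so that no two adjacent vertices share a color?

No

The cycle 9-2-4-6-7-9 has odd length 5, so it cannot be 2-colored; at least 3 colors are needed.
So 2 colors are not enough.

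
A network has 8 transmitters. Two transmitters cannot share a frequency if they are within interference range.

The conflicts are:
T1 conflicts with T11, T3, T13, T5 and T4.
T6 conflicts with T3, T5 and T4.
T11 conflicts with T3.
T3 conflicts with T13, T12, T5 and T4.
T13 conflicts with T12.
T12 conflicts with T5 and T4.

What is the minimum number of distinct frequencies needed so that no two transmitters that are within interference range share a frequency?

3

T3, T12, T5 pairwise conflict, so at least 3 frequencies are needed.
3 frequencies suffice: T1=2, T6=2, T11=3, T3=1, T13=3, T12=2, T5=3, T4=3. No two conflicting transmitters share a frequency.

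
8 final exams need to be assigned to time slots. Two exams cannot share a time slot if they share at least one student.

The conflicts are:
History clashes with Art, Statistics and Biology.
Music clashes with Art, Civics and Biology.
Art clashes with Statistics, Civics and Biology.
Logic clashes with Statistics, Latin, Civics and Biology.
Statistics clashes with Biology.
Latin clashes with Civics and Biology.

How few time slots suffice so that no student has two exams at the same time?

History, Art, Statistics, Biology all conflict with each other, so at least 4 time slots are needed.
4 time slots suffice: time slot 1 → {Civics, Biology}; time slot 2 → {Art, Logic}; time slot 3 → {Music, Statistics, Latin}; time slot 4 → {History}. Every pair that conflicts lands in different time slots.

4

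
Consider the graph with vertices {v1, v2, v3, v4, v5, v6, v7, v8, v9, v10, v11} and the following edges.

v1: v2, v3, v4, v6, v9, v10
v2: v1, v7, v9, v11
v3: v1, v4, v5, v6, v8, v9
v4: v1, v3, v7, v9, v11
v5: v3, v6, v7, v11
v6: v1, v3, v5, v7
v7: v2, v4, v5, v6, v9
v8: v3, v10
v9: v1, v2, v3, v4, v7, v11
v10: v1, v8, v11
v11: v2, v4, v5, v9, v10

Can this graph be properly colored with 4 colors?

The chromatic number is 4. v1, v3, v4, v9 are pairwise adjacent (a clique of size 4), so at least 4 colors are needed.
4 colors suffice: color red → {v3, v7, v11}; color blue → {v6, v9, v10}; color green → {v1, v5, v8}; color yellow → {v2, v4}.
That is already a proper 4-coloring.

Yes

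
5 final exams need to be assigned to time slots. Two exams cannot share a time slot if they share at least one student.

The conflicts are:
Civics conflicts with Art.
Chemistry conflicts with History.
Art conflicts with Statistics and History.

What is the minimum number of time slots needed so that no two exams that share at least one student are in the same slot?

2

Art and Statistics conflict, so at least 2 time slots are needed.
2 time slots suffice: time slot 1 → {Chemistry, Art}; time slot 2 → {Civics, Statistics, History}. Every pair that conflicts lands in different time slots.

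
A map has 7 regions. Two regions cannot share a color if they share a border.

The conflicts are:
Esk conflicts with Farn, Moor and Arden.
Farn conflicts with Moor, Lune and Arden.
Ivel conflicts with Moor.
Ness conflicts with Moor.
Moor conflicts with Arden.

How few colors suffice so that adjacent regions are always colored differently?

4

Esk, Farn, Moor, Arden pairwise conflict, so at least 4 colors are needed.
4 colors suffice: color 1 → {Moor, Lune}; color 2 → {Farn, Ivel, Ness}; color 3 → {Esk}; color 4 → {Arden}. No two conflicting regions share a color.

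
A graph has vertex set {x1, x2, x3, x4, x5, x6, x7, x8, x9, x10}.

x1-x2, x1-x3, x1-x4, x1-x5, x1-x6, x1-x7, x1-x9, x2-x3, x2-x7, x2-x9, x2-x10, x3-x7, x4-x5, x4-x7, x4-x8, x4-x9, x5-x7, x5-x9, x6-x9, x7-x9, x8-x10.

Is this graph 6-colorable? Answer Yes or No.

The chromatic number is 5. x1, x4, x5, x7, x9 are mutually adjacent (a clique of size 5), so at least 5 colors are needed.
One proper 5-coloring: x1=1, x2=4, x3=2, x4=4, x5=5, x6=3, x7=3, x8=2, x9=2, x10=1.
Since 6 ≥ 5, a proper 6-coloring certainly exists.

Yes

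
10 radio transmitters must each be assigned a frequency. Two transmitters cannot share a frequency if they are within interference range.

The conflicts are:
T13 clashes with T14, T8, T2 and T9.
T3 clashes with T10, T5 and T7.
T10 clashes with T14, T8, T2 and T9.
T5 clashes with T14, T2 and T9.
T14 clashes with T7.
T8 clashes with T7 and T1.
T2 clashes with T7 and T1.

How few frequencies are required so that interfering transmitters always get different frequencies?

T3 and T10 conflict, so at least 2 frequencies are needed.
A valid assignment using 2 frequencies: T13=2, T3=1, T10=2, T5=2, T14=1, T8=1, T2=1, T9=1, T7=2, T1=2. Each listed conflict is separated.

2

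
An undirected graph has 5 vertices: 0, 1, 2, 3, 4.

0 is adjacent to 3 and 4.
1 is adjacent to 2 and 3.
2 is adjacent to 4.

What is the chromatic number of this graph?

The cycle 3-0-4-2-1-3 has odd length 5, so it cannot be 2-colored; at least 3 colors are needed.
3 colors suffice: color red → {3, 4}; color blue → {0, 2}; color green → {1}. No two adjacent vertices share a color.

3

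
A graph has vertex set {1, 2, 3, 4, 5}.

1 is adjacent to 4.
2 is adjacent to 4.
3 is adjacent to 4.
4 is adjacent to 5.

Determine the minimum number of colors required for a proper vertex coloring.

2

1 and 4 are adjacent, so at least 2 colors are needed.
2 colors suffice: color a → {4}; color b → {1, 2, 3, 5}. No two adjacent vertices share a color.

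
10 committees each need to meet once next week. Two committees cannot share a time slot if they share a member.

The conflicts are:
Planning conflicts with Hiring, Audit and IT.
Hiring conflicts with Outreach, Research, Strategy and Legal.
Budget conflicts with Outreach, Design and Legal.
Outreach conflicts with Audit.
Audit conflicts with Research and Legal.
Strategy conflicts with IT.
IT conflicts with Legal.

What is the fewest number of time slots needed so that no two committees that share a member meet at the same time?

2

Hiring and Strategy conflict, so at least 2 time slots are needed.
2 time slots suffice: Planning=2, Hiring=1, Budget=1, Outreach=2, Design=2, Audit=1, Research=2, Strategy=2, IT=1, Legal=2. No two conflicting committees share a time slot.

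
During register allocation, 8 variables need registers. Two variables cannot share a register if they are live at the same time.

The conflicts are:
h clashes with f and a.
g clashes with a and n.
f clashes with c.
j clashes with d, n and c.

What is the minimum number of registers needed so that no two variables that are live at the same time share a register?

3

The cycle c-j-n-g-a-h-f-c has odd length 7, so it cannot be 2-colored; at least 3 registers are needed.
3 registers suffice: register 1 → {g, f, j}; register 2 → {a, d, n, c}; register 3 → {h}. Each listed conflict is separated.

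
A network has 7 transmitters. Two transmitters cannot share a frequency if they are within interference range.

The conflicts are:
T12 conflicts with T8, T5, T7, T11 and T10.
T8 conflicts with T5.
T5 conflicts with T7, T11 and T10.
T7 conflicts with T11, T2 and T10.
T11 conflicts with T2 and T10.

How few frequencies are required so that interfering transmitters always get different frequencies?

5

T12, T5, T7, T11, T10 pairwise conflict, so at least 5 frequencies are needed.
A valid assignment using 5 frequencies: T12=1, T8=2, T5=3, T7=4, T11=2, T2=1, T10=5. Every pair that conflicts lands in different frequencies.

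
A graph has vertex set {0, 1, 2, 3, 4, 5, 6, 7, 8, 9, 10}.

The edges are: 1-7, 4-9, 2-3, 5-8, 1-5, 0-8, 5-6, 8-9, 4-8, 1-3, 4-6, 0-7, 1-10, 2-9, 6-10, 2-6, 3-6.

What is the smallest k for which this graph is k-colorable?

4, 8, 9 are pairwise adjacent, so at least 3 colors are needed.
3 colors suffice: 0=b, 1=a, 2=b, 3=c, 4=b, 5=b, 6=a, 7=c, 8=a, 9=c, 10=b. Every edge joins two different colors.

3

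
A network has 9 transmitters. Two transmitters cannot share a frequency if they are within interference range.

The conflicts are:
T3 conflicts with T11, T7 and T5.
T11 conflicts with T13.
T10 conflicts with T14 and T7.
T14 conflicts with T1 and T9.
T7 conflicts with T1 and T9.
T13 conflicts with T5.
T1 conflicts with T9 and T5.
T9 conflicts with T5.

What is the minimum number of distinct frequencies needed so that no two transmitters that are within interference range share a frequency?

T7, T1, T9 pairwise conflict, so at least 3 frequencies are needed.
A valid assignment using 3 frequencies: T3=1, T11=2, T10=1, T14=2, T7=2, T13=1, T1=1, T9=3, T5=2. No two conflicting transmitters share a frequency.

3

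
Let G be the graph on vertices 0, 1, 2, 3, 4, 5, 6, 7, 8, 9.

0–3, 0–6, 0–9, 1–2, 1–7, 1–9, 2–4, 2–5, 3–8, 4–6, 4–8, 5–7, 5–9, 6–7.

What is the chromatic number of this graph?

3

The cycle 6-7-1-9-0-6 has odd length 5, so it cannot be 2-colored; at least 3 colors are needed.
A valid assignment using 3 colors: 0=red, 1=red, 2=blue, 3=green, 4=red, 5=red, 6=green, 7=blue, 8=blue, 9=blue. No two adjacent vertices share a color.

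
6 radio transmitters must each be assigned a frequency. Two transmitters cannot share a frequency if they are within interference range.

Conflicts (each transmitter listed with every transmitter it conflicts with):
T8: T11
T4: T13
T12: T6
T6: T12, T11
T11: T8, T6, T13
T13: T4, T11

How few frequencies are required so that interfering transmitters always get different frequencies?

T11 and T13 conflict, so at least 2 frequencies are needed.
A valid assignment using 2 frequencies: T8=2, T4=1, T12=1, T6=2, T11=1, T13=2. No two conflicting transmitters share a frequency.

2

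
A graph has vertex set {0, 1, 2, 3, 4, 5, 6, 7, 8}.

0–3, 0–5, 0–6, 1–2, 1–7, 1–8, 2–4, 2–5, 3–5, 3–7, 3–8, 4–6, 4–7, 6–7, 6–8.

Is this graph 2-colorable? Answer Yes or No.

No

4, 6, 7 form a triangle, so at least 3 colors are needed.
So 2 colors are not enough.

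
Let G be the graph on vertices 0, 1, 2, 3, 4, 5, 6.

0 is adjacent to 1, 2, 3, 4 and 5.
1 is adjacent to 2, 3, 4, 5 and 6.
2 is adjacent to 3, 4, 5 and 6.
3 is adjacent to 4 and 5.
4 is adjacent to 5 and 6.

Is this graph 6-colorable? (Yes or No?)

Yes

The chromatic number is 6. 0, 1, 2, 3, 4, 5 are pairwise adjacent (a clique of size 6), so at least 6 colors are needed.
6 colors suffice: color red → {4}; color blue → {1}; color green → {2}; color yellow → {0, 6}; color purple → {5}; color orange → {3}.
That is already a proper 6-coloring.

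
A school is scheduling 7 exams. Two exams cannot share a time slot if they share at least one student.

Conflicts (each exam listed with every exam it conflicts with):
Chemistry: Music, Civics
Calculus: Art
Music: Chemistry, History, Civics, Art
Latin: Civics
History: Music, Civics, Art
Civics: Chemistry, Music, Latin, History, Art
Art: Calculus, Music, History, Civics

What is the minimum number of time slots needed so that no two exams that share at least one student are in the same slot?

Music, History, Civics, Art all conflict with each other, so at least 4 time slots are needed.
4 time slots suffice: time slot 1 → {Calculus, Civics}; time slot 2 → {Music, Latin}; time slot 3 → {Chemistry, Art}; time slot 4 → {History}. Every pair that conflicts lands in different time slots.

4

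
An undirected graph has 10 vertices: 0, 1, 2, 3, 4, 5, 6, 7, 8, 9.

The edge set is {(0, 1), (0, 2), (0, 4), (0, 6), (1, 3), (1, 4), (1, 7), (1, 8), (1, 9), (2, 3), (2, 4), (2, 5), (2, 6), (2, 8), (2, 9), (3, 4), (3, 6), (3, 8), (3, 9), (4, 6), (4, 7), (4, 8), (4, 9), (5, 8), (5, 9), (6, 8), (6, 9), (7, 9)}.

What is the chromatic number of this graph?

5

2, 3, 4, 6, 9 are mutually adjacent (a clique of size 5), so at least 5 colors are needed.
5 colors suffice: 0=c, 1=b, 2=b, 3=d, 4=a, 5=a, 6=e, 7=d, 8=c, 9=c. Every edge joins two different colors.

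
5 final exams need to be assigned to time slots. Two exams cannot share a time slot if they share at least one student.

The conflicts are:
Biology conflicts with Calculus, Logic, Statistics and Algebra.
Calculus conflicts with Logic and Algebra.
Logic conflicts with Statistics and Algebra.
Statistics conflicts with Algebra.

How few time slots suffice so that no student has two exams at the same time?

Biology, Logic, Statistics, Algebra are mutually in conflict, so at least 4 time slots are needed.
4 time slots suffice: time slot 1 → {Algebra}; time slot 2 → {Logic}; time slot 3 → {Biology}; time slot 4 → {Calculus, Statistics}. No two conflicting exams share a time slot.

4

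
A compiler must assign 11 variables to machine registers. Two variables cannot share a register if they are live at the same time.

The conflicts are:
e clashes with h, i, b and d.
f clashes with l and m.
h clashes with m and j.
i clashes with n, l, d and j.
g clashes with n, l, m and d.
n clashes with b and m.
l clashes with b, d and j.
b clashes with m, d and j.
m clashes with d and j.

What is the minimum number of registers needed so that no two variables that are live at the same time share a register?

n, b, m pairwise conflict, so at least 3 registers are needed.
3 registers suffice: register 1 → {e, l, m}; register 2 → {f, h, i, g, b}; register 3 → {n, d, j}. Every pair that conflicts lands in different registers.

3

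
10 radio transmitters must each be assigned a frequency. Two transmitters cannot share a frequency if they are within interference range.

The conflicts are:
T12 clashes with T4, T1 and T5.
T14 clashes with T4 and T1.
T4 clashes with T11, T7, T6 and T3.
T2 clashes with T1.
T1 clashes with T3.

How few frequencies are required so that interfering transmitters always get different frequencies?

2

T2 and T1 conflict, so at least 2 frequencies are needed.
2 frequencies suffice: frequency 1 → {T4, T1, T5}; frequency 2 → {T12, T14, T11, T2, T7, T6, T3}. Each listed conflict is separated.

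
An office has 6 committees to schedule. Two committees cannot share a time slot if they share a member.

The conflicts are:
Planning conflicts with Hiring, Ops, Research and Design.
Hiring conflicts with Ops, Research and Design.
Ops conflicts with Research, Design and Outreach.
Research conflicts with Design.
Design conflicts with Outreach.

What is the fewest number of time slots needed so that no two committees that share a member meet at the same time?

Planning, Hiring, Ops, Research, Design all conflict with each other, so at least 5 time slots are needed.
A valid assignment using 5 time slots: Planning=5, Hiring=4, Ops=2, Research=3, Design=1, Outreach=3. Each listed conflict is separated.

5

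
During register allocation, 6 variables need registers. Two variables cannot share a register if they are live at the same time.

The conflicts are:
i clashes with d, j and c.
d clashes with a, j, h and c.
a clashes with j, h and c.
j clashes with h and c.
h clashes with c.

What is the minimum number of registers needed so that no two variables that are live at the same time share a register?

5

d, a, j, h, c all conflict with each other, so at least 5 registers are needed.
5 registers suffice: i=4, d=1, a=5, j=2, h=4, c=3. No two conflicting variables share a register.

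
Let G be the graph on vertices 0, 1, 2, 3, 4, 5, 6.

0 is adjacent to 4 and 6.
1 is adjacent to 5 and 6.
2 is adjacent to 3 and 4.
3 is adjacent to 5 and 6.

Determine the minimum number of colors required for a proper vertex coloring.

3

The cycle 4-2-3-6-0-4 has odd length 5, so it cannot be 2-colored; at least 3 colors are needed.
A valid assignment using 3 colors: 0=a, 1=a, 2=b, 3=a, 4=c, 5=b, 6=b. Every edge joins two different colors.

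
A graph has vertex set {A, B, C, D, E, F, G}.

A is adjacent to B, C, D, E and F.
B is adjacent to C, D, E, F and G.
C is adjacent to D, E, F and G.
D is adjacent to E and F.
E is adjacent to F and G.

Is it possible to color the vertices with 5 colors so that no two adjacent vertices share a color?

A, B, C, D, E, F are pairwise adjacent (a clique of size 6), so at least 6 colors are needed.
So 5 colors are not enough.

No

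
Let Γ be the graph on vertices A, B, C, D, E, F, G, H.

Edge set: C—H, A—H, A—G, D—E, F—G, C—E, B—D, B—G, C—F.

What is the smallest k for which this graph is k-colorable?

The cycle C-F-G-A-H-C has odd length 5, so it cannot be 2-colored; at least 3 colors are needed.
3 colors suffice: color 1 → {C, D, G}; color 2 → {B, E, F, H}; color 3 → {A}. Each edge has distinct colors on its endpoints.

3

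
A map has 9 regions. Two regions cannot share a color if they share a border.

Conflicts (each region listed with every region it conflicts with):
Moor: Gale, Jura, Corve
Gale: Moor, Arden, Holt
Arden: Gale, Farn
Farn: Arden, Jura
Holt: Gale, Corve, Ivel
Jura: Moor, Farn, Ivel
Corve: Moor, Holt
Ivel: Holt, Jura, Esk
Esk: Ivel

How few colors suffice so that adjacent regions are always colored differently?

The cycle Moor-Jura-Farn-Arden-Gale-Moor has odd length 5, so it cannot be 2-colored; at least 3 colors are needed.
3 colors suffice: Moor=2, Gale=3, Arden=1, Farn=2, Holt=1, Jura=1, Corve=3, Ivel=2, Esk=1. Every pair that conflicts lands in different colors.

3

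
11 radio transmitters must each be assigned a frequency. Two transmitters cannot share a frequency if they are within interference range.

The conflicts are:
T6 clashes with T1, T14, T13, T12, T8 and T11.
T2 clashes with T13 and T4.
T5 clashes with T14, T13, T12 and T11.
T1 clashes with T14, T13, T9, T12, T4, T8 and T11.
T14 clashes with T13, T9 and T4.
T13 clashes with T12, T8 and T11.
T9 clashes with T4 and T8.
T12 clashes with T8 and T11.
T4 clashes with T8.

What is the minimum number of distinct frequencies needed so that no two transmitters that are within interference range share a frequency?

T6, T1, T13, T12, T8 all conflict with each other, so at least 5 frequencies are needed.
A valid assignment using 5 frequencies: T6=5, T2=1, T5=1, T1=1, T14=3, T13=2, T9=4, T12=4, T4=2, T8=3, T11=3. Each listed conflict is separated.

5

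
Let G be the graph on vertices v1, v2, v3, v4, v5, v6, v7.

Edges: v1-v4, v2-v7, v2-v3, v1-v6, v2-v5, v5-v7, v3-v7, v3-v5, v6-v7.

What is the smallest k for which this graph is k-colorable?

v2, v3, v5, v7 are mutually adjacent (a clique of size 4), so at least 4 colors are needed.
4 colors suffice: color red → {v1, v7}; color blue → {v3, v4, v6}; color green → {v5}; color yellow → {v2}. Every edge joins two different colors.

4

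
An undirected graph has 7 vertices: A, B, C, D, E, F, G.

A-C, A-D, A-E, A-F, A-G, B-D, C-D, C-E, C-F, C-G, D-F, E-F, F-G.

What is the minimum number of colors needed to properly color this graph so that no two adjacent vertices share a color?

A, C, F, G are pairwise adjacent (a clique of size 4), so at least 4 colors are needed.
4 colors suffice: A=1, B=1, C=3, D=4, E=4, F=2, G=4. No two adjacent vertices share a color.

4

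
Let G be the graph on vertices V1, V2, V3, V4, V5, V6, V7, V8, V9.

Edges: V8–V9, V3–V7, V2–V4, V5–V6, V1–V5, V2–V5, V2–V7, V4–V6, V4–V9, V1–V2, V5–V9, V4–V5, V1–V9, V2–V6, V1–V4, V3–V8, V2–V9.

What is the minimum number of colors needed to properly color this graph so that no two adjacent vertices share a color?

5

V1, V2, V4, V5, V9 form a clique, so at least 5 colors are needed.
5 colors suffice: color 1 → {V2, V8}; color 2 → {V4, V7}; color 3 → {V3, V6, V9}; color 4 → {V5}; color 5 → {V1}. No two adjacent vertices share a color.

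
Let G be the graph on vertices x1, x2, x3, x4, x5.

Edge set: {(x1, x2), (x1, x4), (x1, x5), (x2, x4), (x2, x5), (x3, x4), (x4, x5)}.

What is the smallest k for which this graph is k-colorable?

4

x1, x2, x4, x5 form a clique, so at least 4 colors are needed.
A valid assignment using 4 colors: x1=3, x2=2, x3=2, x4=1, x5=4. No two adjacent vertices share a color.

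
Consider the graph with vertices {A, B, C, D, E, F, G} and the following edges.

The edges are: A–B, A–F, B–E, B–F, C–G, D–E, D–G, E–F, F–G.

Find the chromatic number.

B, E, F are pairwise adjacent, so at least 3 colors are needed.
3 colors suffice: color 1 → {C, D, F}; color 2 → {A, E, G}; color 3 → {B}. No two adjacent vertices share a color.

3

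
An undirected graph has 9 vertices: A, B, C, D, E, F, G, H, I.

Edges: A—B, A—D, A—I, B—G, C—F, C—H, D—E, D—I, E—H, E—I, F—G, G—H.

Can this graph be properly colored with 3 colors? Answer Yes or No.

The chromatic number is 3. A, D, I are pairwise adjacent, so at least 3 colors are needed.
A valid assignment using 3 colors: A=2, B=3, C=1, D=3, E=2, F=2, G=1, H=3, I=1.
That is already a proper 3-coloring.

Yes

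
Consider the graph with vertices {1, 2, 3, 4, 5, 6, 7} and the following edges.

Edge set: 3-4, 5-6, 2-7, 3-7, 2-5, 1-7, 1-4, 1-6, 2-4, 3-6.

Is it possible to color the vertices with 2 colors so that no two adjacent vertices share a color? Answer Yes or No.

No

The cycle 5-6-3-7-2-5 has odd length 5, so it cannot be 2-colored; at least 3 colors are needed.
So 2 colors are not enough.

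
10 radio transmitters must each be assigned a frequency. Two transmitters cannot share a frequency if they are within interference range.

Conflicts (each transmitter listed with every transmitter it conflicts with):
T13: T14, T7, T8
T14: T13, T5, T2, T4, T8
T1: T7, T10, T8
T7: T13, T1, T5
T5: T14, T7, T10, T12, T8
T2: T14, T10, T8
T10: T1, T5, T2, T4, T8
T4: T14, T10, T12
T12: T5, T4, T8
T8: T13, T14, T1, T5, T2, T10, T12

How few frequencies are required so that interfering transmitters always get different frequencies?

3

T2, T10, T8 pairwise conflict, so at least 3 frequencies are needed.
3 frequencies suffice: frequency 1 → {T7, T4, T8}; frequency 2 → {T14, T10, T12}; frequency 3 → {T13, T1, T5, T2}. Each listed conflict is separated.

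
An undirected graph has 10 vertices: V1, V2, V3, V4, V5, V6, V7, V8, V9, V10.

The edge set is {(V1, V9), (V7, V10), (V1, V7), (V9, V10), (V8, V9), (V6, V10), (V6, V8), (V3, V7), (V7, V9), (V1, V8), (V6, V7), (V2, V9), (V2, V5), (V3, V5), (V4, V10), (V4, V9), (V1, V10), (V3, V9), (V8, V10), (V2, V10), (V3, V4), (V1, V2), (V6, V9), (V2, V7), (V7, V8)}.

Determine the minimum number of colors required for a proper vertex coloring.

V6, V7, V8, V9, V10 are pairwise adjacent (a clique of size 5), so at least 5 colors are needed.
5 colors suffice: color 1 → {V5, V9}; color 2 → {V4, V7}; color 3 → {V3, V10}; color 4 → {V2, V8}; color 5 → {V1, V6}. Every edge joins two different colors.

5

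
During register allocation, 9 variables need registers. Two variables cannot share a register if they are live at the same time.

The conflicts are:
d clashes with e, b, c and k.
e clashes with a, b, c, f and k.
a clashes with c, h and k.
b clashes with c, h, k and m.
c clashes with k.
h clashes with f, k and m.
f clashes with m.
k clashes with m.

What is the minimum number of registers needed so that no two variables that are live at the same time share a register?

5

d, e, b, c, k all conflict with each other, so at least 5 registers are needed.
5 registers suffice: register 1 → {f, k}; register 2 → {a, b}; register 3 → {e, h}; register 4 → {c, m}; register 5 → {d}. No two conflicting variables share a register.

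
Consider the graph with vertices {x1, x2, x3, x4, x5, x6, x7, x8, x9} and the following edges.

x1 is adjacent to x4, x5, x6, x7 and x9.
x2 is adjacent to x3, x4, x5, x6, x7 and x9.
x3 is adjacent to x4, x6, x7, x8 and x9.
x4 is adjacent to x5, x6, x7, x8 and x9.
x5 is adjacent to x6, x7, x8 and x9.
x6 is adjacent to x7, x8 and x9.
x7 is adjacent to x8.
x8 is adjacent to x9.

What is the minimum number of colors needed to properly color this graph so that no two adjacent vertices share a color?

x3, x4, x6, x7, x8 are mutually adjacent (a clique of size 5), so at least 5 colors are needed.
One proper 5-coloring: x1=5, x2=5, x3=4, x4=1, x5=4, x6=2, x7=3, x8=5, x9=3. Each edge has distinct colors on its endpoints.

5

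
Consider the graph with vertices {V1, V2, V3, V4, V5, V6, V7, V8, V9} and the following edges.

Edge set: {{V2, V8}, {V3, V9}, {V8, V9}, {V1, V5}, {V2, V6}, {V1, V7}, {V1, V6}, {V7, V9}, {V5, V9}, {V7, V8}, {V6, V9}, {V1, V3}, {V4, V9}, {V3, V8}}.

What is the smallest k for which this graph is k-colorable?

3

V7, V8, V9 form a triangle, so at least 3 colors are needed.
3 colors suffice: V1=1, V2=1, V3=3, V4=2, V5=2, V6=2, V7=3, V8=2, V9=1. Each edge has distinct colors on its endpoints.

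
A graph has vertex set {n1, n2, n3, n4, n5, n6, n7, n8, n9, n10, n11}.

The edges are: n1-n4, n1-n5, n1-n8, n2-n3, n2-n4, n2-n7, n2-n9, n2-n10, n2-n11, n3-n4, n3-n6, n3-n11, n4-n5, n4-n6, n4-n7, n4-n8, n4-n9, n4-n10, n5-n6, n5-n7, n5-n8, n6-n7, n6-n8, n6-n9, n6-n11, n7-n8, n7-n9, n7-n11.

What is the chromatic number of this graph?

n4, n5, n6, n7, n8 are mutually adjacent (a clique of size 5), so at least 5 colors are needed.
5 colors suffice: color red → {n4, n11}; color blue → {n1, n2, n6}; color green → {n3, n7, n10}; color yellow → {n8, n9}; color purple → {n5}. Each edge has distinct colors on its endpoints.

5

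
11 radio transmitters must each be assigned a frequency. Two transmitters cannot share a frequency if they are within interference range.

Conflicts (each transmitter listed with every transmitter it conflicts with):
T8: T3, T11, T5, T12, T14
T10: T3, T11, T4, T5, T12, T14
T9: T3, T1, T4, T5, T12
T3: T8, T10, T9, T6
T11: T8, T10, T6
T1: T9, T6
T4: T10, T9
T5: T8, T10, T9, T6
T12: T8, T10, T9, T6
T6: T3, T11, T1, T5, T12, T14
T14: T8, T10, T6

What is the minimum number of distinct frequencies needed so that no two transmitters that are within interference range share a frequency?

2

T9 and T12 conflict, so at least 2 frequencies are needed.
2 frequencies suffice: frequency 1 → {T8, T10, T9, T6}; frequency 2 → {T3, T11, T1, T4, T5, T12, T14}. Every pair that conflicts lands in different frequencies.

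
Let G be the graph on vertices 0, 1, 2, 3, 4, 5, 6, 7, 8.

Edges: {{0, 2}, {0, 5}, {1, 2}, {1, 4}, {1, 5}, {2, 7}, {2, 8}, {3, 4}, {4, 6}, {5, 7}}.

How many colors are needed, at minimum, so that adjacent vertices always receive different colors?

2

3 and 4 are adjacent, so at least 2 colors are needed.
2 colors suffice: 0=b, 1=b, 2=a, 3=b, 4=a, 5=a, 6=b, 7=b, 8=b. No two adjacent vertices share a color.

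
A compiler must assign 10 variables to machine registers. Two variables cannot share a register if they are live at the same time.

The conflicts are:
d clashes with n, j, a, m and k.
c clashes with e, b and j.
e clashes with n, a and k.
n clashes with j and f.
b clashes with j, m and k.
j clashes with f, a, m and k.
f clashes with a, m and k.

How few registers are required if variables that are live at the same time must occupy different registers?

c, b, j are mutually in conflict, so at least 3 registers are needed.
3 registers suffice: register 1 → {e, j}; register 2 → {d, b, f}; register 3 → {c, n, a, m, k}. Every pair that conflicts lands in different registers.

3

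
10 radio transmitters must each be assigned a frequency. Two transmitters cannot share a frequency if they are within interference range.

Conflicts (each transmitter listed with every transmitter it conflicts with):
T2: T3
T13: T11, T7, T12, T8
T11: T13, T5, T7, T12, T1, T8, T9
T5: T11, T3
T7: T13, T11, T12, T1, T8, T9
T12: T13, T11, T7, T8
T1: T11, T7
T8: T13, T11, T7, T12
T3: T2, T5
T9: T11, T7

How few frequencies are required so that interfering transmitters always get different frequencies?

T13, T11, T7, T12, T8 all conflict with each other, so at least 5 frequencies are needed.
A valid assignment using 5 frequencies: T2=2, T13=5, T11=1, T5=2, T7=2, T12=3, T1=3, T8=4, T3=1, T9=3. Every pair that conflicts lands in different frequencies.

5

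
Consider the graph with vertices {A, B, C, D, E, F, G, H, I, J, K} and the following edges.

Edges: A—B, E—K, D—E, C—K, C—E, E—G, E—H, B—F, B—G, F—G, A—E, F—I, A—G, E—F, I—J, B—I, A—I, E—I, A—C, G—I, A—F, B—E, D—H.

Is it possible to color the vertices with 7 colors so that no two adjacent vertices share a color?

Yes

The chromatic number is 6. A, B, E, F, G, I form a clique, so at least 6 colors are needed.
6 colors suffice: color 1 → {E, J}; color 2 → {C, H, I}; color 3 → {A, D, K}; color 4 → {F}; color 5 → {B}; color 6 → {G}.
Since 7 ≥ 6, a proper 7-coloring certainly exists.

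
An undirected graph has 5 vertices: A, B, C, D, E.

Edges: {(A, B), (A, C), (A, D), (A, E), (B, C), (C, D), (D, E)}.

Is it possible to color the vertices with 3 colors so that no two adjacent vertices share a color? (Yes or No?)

Yes

The chromatic number is 3. A, B, C are mutually adjacent, so at least 3 colors are needed.
3 colors suffice: color red → {A}; color blue → {C, E}; color green → {B, D}.
That is already a proper 3-coloring.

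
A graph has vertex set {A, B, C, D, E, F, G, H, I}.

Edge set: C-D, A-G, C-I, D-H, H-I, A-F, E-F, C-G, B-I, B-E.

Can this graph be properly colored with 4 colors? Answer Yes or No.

The chromatic number is 3. The cycle F-E-B-I-C-G-A-F has odd length 7, so it cannot be 2-colored; at least 3 colors are needed.
3 colors suffice: color 1 → {A, D, E, I}; color 2 → {B, C, F, H}; color 3 → {G}.
Since 4 ≥ 3, a proper 4-coloring certainly exists.

Yes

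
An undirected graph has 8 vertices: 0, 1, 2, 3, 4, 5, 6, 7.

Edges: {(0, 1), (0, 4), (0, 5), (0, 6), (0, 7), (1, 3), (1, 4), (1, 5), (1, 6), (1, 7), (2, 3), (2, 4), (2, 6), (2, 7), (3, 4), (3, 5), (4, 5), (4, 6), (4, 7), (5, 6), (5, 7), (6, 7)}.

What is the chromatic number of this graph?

6

0, 1, 4, 5, 6, 7 are pairwise adjacent (a clique of size 6), so at least 6 colors are needed.
6 colors suffice: color red → {4}; color blue → {2, 5}; color green → {3, 7}; color yellow → {6}; color purple → {1}; color orange → {0}. Each edge has distinct colors on its endpoints.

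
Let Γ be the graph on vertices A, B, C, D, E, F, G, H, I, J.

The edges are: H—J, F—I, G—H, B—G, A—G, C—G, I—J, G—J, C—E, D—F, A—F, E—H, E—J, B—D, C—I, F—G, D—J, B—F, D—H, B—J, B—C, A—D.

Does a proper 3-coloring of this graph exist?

Yes

The chromatic number is 3. B, C, G form a triangle, so at least 3 colors are needed.
3 colors suffice: color 1 → {C, F, J}; color 2 → {D, E, G, I}; color 3 → {A, B, H}.
That is already a proper 3-coloring.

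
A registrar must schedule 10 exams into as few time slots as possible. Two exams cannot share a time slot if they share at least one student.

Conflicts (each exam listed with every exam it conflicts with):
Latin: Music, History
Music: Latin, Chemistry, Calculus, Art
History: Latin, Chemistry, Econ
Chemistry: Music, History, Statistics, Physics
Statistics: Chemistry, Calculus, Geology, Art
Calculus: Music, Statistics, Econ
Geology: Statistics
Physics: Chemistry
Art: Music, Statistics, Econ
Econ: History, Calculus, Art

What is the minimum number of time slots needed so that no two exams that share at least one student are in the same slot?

3

The cycle History-Chemistry-Statistics-Calculus-Econ-History has odd length 5, so it cannot be 2-colored; at least 3 time slots are needed.
3 time slots suffice: Latin=2, Music=1, History=3, Chemistry=2, Statistics=1, Calculus=2, Geology=2, Physics=1, Art=2, Econ=1. No two conflicting exams share a time slot.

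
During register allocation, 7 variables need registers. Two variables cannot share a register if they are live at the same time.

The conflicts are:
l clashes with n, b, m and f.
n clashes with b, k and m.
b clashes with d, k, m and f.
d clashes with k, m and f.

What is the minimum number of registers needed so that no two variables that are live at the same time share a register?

4

l, n, b, m are mutually in conflict, so at least 4 registers are needed.
A valid assignment using 4 registers: l=2, n=3, b=1, d=2, k=4, m=4, f=3. No two conflicting variables share a register.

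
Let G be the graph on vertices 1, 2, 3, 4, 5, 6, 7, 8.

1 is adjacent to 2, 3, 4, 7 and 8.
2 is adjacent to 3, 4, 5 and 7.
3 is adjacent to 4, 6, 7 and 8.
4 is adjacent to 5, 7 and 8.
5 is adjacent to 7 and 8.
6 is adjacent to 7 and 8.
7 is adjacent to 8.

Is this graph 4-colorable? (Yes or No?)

No

1, 2, 3, 4, 7 form a clique, so at least 5 colors are needed.
So 4 colors are not enough.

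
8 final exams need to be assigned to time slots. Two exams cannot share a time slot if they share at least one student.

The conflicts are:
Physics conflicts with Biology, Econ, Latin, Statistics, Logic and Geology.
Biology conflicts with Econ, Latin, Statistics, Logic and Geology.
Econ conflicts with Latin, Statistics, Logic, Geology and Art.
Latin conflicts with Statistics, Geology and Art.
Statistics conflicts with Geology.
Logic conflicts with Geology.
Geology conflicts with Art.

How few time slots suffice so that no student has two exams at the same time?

Physics, Biology, Econ, Latin, Statistics, Geology pairwise conflict, so at least 6 time slots are needed.
6 time slots suffice: time slot 1 → {Econ}; time slot 2 → {Geology}; time slot 3 → {Biology, Art}; time slot 4 → {Physics}; time slot 5 → {Latin, Logic}; time slot 6 → {Statistics}. Every pair that conflicts lands in different time slots.

6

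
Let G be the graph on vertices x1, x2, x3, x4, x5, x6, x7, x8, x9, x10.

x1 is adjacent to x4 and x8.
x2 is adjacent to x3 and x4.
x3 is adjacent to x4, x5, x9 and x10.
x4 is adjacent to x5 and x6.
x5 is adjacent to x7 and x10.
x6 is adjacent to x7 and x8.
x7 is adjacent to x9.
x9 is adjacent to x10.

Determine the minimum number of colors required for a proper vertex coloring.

3

x3, x9, x10 are mutually adjacent, so at least 3 colors are needed.
One proper 3-coloring: x1=R, x2=G, x3=R, x4=B, x5=G, x6=R, x7=B, x8=B, x9=G, x10=B. Each edge has distinct colors on its endpoints.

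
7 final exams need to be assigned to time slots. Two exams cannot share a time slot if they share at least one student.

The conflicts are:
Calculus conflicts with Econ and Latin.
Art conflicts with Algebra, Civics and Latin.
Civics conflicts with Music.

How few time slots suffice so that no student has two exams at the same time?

2

Calculus and Econ conflict, so at least 2 time slots are needed.
A valid assignment using 2 time slots: Calculus=1, Art=1, Econ=2, Algebra=2, Civics=2, Latin=2, Music=1. No two conflicting exams share a time slot.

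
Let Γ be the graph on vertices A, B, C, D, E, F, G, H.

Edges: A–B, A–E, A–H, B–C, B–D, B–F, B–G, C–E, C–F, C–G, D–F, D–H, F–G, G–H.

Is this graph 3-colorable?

No

B, C, F, G are mutually adjacent (a clique of size 4), so at least 4 colors are needed.
So 3 colors are not enough.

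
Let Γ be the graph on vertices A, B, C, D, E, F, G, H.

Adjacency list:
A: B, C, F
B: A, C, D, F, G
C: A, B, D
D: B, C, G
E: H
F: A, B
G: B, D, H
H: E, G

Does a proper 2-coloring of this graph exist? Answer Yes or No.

B, D, G are pairwise adjacent, so at least 3 colors are needed.
So 2 colors are not enough.

No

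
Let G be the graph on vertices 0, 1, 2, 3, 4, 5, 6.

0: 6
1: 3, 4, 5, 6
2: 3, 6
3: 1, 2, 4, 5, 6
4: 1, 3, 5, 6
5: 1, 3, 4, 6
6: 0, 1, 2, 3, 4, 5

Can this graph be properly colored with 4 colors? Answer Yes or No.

1, 3, 4, 5, 6 are pairwise adjacent (a clique of size 5), so at least 5 colors are needed.
So 4 colors are not enough.

No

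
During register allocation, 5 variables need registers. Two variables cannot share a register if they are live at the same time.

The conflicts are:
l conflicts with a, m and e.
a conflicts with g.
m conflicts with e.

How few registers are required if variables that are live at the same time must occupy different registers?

3

l, m, e all conflict with each other, so at least 3 registers are needed.
3 registers suffice: register 1 → {l, g}; register 2 → {a, e}; register 3 → {m}. No two conflicting variables share a register.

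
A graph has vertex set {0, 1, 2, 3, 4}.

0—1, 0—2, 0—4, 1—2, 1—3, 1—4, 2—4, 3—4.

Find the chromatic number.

0, 1, 2, 4 are mutually adjacent (a clique of size 4), so at least 4 colors are needed.
4 colors suffice: color a → {4}; color b → {1}; color c → {0, 3}; color d → {2}. No two adjacent vertices share a color.

4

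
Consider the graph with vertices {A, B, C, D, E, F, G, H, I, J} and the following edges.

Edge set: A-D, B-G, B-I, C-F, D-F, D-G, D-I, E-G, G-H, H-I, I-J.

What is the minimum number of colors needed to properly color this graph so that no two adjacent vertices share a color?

A and D are adjacent, so at least 2 colors are needed.
2 colors suffice: A=2, B=1, C=1, D=1, E=1, F=2, G=2, H=1, I=2, J=1. Every edge joins two different colors.

2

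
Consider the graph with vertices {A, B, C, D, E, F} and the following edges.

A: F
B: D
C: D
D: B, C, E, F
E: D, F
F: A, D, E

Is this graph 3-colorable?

The chromatic number is 3. D, E, F are mutually adjacent, so at least 3 colors are needed.
A valid assignment using 3 colors: A=1, B=2, C=2, D=1, E=3, F=2.
That is already a proper 3-coloring.

Yes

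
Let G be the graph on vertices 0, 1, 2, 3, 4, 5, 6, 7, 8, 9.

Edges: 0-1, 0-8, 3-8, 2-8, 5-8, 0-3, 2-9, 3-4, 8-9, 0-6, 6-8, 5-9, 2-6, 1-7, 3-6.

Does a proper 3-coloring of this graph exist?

No

0, 3, 6, 8 form a clique, so at least 4 colors are needed.
So 3 colors are not enough.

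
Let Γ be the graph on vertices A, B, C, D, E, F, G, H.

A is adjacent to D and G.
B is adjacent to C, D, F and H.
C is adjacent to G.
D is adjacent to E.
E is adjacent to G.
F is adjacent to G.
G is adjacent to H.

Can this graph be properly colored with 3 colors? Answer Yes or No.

The chromatic number is 3. The cycle C-G-E-D-B-C has odd length 5, so it cannot be 2-colored; at least 3 colors are needed.
A valid assignment using 3 colors: A=green, B=red, C=blue, D=blue, E=green, F=blue, G=red, H=blue.
That is already a proper 3-coloring.

Yes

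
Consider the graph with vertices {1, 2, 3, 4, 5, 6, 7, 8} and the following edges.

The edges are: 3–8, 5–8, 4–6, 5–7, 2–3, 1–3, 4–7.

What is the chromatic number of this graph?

5 and 8 are adjacent, so at least 2 colors are needed.
2 colors suffice: color a → {3, 4, 5}; color b → {1, 2, 6, 7, 8}. No two adjacent vertices share a color.

2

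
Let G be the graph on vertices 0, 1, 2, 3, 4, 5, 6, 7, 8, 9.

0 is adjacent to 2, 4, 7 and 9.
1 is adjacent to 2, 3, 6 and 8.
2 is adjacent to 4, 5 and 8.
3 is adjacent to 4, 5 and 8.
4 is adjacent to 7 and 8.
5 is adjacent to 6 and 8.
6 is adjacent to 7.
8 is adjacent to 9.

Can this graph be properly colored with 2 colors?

1, 2, 8 are pairwise adjacent, so at least 3 colors are needed.
So 2 colors are not enough.

No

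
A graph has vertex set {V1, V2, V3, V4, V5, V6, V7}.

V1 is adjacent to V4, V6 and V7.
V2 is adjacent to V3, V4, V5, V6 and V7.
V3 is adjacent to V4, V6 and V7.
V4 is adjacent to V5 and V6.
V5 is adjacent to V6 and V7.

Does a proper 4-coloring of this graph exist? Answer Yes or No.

Yes

The chromatic number is 4. V2, V3, V4, V6 are mutually adjacent (a clique of size 4), so at least 4 colors are needed.
4 colors suffice: V1=2, V2=2, V3=4, V4=1, V5=4, V6=3, V7=1.
That is already a proper 4-coloring.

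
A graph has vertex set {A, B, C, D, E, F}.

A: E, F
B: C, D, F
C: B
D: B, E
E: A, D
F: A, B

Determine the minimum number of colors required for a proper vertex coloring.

The cycle E-D-B-F-A-E has odd length 5, so it cannot be 2-colored; at least 3 colors are needed.
A valid assignment using 3 colors: A=1, B=1, C=2, D=2, E=3, F=2. Each edge has distinct colors on its endpoints.

3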